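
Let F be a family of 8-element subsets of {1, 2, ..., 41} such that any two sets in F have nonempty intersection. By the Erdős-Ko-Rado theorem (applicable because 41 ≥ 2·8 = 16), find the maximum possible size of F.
max |F| = C(40, 7) = 18643560

The Erdős-Ko-Rado theorem states: for n ≥ 2k, an intersecting family of k-subsets of an n-element set has size at most C(n − 1, k − 1), with equality for 'star' families {A ⊆ [n] : |A| = k, i ∈ A} (fix an element i). For n = 41, k = 8: C(40, 7) = 18643560.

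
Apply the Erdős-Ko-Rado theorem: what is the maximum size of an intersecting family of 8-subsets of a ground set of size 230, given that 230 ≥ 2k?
max |F| = C(229, 7) = 5973233453520

Erdős-Ko-Rado (1961): when n ≥ 2k, max |F| = C(n−1, k−1). The bound is attained by the star {A : i ∈ A} for any fixed i ∈ [n]. Here C(230−1, 8−1) = C(229, 7) = 5973233453520.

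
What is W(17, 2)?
W(17, 2) = 17 + 1 = 18

A 2-term AP is any pair of integers, so a monochromatic 2-AP exists iff some colour is used at least twice. With 17 colours, the colouring i ↦ i on {1, ..., 17} uses each colour once, avoiding any monochromatic pair, so W(17, 2) > 17. For {1, ..., 18}, pigeonhole forces two integers of the same colour, which form a monochromatic 2-AP. Hence W(17, 2) = 18.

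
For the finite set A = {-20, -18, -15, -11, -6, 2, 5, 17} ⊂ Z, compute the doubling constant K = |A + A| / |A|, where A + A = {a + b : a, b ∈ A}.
K = |A + A| / |A| = 33/8

Enumerate A + A = {a + b : a, b ∈ A}. With |A| = 8, there are |A|^2 = 64 ordered sum pairs; collecting distinct values, A + A = {-40, -38, -36, -35, -33, -31, -30, -29, -26, -24, -22, -21, -18, -17, -16, -15, -13, -12, -10, -9, -6, -4, -3, -1, 2, 4, 6, 7, 10, 11, 19, 22, 34}, so |A + A| = 33. Thus K = 33/8. For comparison, the minimum possible |A + A| over all 8-element sets is 2·8 − 1 = 15 (so min K = 15/8), attained only by arithmetic progressions.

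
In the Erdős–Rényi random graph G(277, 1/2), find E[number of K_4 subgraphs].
E[# K_4] = C(277, 4) · (1/2)^C(4, 2) = 240027425 / 2^6 = 3750428.515625

For each 4-subset S of vertices (there are C(277, 4) = 240027425 such S), let X_S = 1 if S induces a K_4 (all C(4, 2) = 6 edges present). Then P(X_S = 1) = (1/2)^6 = 1/64. By linearity of expectation, E[# K_4] = C(277, 4) · (1/2)^6 = 240027425 / 64 = 3750428.515625.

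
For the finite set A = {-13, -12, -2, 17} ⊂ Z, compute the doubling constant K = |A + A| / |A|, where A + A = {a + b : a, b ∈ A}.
K = |A + A| / |A| = 10/4 = 5/2

Enumerate A + A = {a + b : a, b ∈ A}. With |A| = 4, there are |A|^2 = 16 ordered sum pairs; collecting distinct values, A + A = {-26, -25, -24, -15, -14, -4, 4, 5, 15, 34}, so |A + A| = 10. Thus K = 10/4 = 5/2. For comparison, the minimum possible |A + A| over all 4-element sets is 2·4 − 1 = 7 (so min K = 7/4), attained only by arithmetic progressions.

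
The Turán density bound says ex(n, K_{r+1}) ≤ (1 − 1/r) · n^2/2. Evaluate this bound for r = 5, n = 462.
Turán density bound = (4/5) · 462^2/2 = 426888/5 ≈ 85377.6

Turán's theorem: ex(n, K_{r+1}) is achieved by the complete r-partite Turán graph T(n, r) with parts as balanced as possible, and is at most (1 − 1/r) · n^2/2. For r = 5, n = 462: the density bound is (4/5) · 213444/2 = 426888/5 ≈ 85377.6. The integer-valued extremum is e(T(462, 5)) = 85377, which is strictly less than the density bound 426888/5 since 5 ∤ 462 (the parts of T(462, 5) cannot all be equal).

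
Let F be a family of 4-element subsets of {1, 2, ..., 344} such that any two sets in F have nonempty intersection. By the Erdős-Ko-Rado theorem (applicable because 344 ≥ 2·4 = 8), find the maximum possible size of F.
max |F| = C(343, 3) = 6666891

The Erdős-Ko-Rado theorem states: for n ≥ 2k, an intersecting family of k-subsets of an n-element set has size at most C(n − 1, k − 1), with equality for 'star' families {A ⊆ [n] : |A| = k, i ∈ A} (fix an element i). For n = 344, k = 4: C(343, 3) = 6666891.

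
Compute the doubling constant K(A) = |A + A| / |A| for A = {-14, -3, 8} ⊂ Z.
K = |A + A| / |A| = 5/3

Enumerate A + A = {a + b : a, b ∈ A}. With |A| = 3, there are |A|^2 = 9 ordered sum pairs; collecting distinct values, A + A = {-28, -17, -6, 5, 16}, so |A + A| = 5. Thus K = 5/3. Here |A + A| = 2|A| − 1 = 5, the minimum possible — so K = 5/3 is minimal, which holds iff A is an arithmetic progression.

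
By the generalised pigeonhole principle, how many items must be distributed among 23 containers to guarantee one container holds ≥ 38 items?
n = (38 − 1)·23 + 1 = 852

By the generalised pigeonhole principle, to guarantee some box contains ≥ r objects we need more than (r − 1) · k objects total. Threshold: n = (r − 1) · k + 1. With r = 38 and k = 23: n = 37 · 23 + 1 = 851 + 1 = 852. For n = 851 = 37 · 23, we can put exactly 37 objects in every box, avoiding 38 in any single one — so 852 is tight.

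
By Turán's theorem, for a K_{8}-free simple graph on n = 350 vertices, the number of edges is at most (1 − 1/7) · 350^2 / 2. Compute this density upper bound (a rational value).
Turán density bound = (6/7) · 350^2/2 = 52500

Turán's theorem: ex(n, K_{r+1}) is achieved by the complete r-partite Turán graph T(n, r) with parts as balanced as possible, and is at most (1 − 1/r) · n^2/2. For r = 7, n = 350: the density bound is (6/7) · 122500/2 = 52500. Since 7 ∣ 350, the Turán graph T(350, 7) has parts of equal size 50, and its edge count e(T(350, 7)) = 52500 attains the density bound exactly.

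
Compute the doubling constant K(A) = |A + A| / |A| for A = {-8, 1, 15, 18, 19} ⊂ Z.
K = |A + A| / |A| = 15/5 = 3

Enumerate A + A = {a + b : a, b ∈ A}. With |A| = 5, there are |A|^2 = 25 ordered sum pairs; collecting distinct values, A + A = {-16, -7, 2, 7, 10, 11, 16, 19, 20, 30, 33, 34, 36, 37, 38}, so |A + A| = 15. Thus K = 15/5 = 3. For comparison, the minimum possible |A + A| over all 5-element sets is 2·5 − 1 = 9 (so min K = 9/5), attained only by arithmetic progressions.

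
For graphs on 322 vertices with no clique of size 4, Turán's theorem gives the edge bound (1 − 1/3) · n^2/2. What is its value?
Turán density bound = (2/3) · 322^2/2 = 103684/3 ≈ 34561.3333

Turán's theorem: ex(n, K_{r+1}) is achieved by the complete r-partite Turán graph T(n, r) with parts as balanced as possible, and is at most (1 − 1/r) · n^2/2. For r = 3, n = 322: the density bound is (2/3) · 103684/2 = 103684/3 ≈ 34561.3333. The integer-valued extremum is e(T(322, 3)) = 34561, which is strictly less than the density bound 103684/3 since 3 ∤ 322 (the parts of T(322, 3) cannot all be equal).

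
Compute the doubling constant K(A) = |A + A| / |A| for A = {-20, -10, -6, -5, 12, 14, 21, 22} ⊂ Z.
K = |A + A| / |A| = 34/8 = 17/4

Enumerate A + A = {a + b : a, b ∈ A}. With |A| = 8, there are |A|^2 = 64 ordered sum pairs; collecting distinct values, A + A = {-40, -30, -26, -25, -20, -16, -15, -12, -11, -10, -8, -6, 1, 2, 4, 6, 7, 8, 9, 11, 12, 15, 16, 17, 24, 26, 28, 33, 34, 35, 36, 42, 43, 44}, so |A + A| = 34. Thus K = 34/8 = 17/4. For comparison, the minimum possible |A + A| over all 8-element sets is 2·8 − 1 = 15 (so min K = 15/8), attained only by arithmetic progressions.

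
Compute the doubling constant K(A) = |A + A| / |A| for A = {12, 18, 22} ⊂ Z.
K = |A + A| / |A| = 6/3 = 2

Enumerate A + A = {a + b : a, b ∈ A}. With |A| = 3, there are |A|^2 = 9 ordered sum pairs; collecting distinct values, A + A = {24, 30, 34, 36, 40, 44}, so |A + A| = 6. Thus K = 6/3 = 2. For comparison, the minimum possible |A + A| over all 3-element sets is 2·3 − 1 = 5 (so min K = 5/3), attained only by arithmetic progressions.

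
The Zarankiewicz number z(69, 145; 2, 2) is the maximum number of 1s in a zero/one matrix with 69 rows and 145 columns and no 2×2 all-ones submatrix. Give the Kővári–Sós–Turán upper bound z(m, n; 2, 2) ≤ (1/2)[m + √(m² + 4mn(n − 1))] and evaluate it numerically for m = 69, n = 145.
z(69, 145; 2, 2) ≤ (1/2)[69 + √(69² + 4·69·145·144)] = (1/2)[69 + √5767641] = 1235.2957

Kővári–Sós–Turán: let r_1, ..., r_69 be the row sums and z = Σ r_i the total number of 1s. Each pair of columns can share at most one row with both entries 1 (else a 2×2 all-ones block appears), so Σ_i C(r_i, 2) ≤ C(145, 2) = 10440. By convexity Σ_i C(r_i, 2) ≥ 69·C(z/69, 2) = z(z − 69)/(2·69), giving z² − 69z − 69·145·144 ≤ 0 and hence z ≤ (1/2)[69 + √(4761 + 4·1440720)] = (1/2)[69 + √5767641] ≈ (1/2)(69 + 2401.5913) = 1235.2957.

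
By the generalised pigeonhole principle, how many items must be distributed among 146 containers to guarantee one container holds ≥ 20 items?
n = (20 − 1)·146 + 1 = 2775

By the generalised pigeonhole principle, to guarantee some box contains ≥ r objects we need more than (r − 1) · k objects total. Threshold: n = (r − 1) · k + 1. With r = 20 and k = 146: n = 19 · 146 + 1 = 2774 + 1 = 2775. For n = 2774 = 19 · 146, we can put exactly 19 objects in every box, avoiding 20 in any single one — so 2775 is tight.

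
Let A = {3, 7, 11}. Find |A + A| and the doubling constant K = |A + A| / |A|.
K = |A + A| / |A| = 5/3

Enumerate A + A = {a + b : a, b ∈ A}. With |A| = 3, there are |A|^2 = 9 ordered sum pairs; collecting distinct values, A + A = {6, 10, 14, 18, 22}, so |A + A| = 5. Thus K = 5/3. Here |A + A| = 2|A| − 1 = 5, the minimum possible — so K = 5/3 is minimal, which holds iff A is an arithmetic progression.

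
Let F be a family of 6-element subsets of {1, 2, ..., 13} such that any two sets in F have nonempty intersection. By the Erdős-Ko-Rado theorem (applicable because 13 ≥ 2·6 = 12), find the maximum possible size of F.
max |F| = C(12, 5) = 792

The Erdős-Ko-Rado theorem states: for n ≥ 2k, an intersecting family of k-subsets of an n-element set has size at most C(n − 1, k − 1), with equality for 'star' families {A ⊆ [n] : |A| = k, i ∈ A} (fix an element i). For n = 13, k = 6: C(12, 5) = 792.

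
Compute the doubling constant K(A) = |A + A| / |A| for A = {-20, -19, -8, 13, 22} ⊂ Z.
K = |A + A| / |A| = 15/5 = 3

Enumerate A + A = {a + b : a, b ∈ A}. With |A| = 5, there are |A|^2 = 25 ordered sum pairs; collecting distinct values, A + A = {-40, -39, -38, -28, -27, -16, -7, -6, 2, 3, 5, 14, 26, 35, 44}, so |A + A| = 15. Thus K = 15/5 = 3. For comparison, the minimum possible |A + A| over all 5-element sets is 2·5 − 1 = 9 (so min K = 9/5), attained only by arithmetic progressions.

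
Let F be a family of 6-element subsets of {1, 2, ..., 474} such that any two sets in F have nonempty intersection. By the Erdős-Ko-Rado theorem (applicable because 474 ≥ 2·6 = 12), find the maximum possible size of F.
max |F| = C(473, 5) = 193158356314

The Erdős-Ko-Rado theorem states: for n ≥ 2k, an intersecting family of k-subsets of an n-element set has size at most C(n − 1, k − 1), with equality for 'star' families {A ⊆ [n] : |A| = k, i ∈ A} (fix an element i). For n = 474, k = 6: C(473, 5) = 193158356314.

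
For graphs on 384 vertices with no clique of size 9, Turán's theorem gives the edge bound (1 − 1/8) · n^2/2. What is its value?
Turán density bound = (7/8) · 384^2/2 = 64512

Turán's theorem: ex(n, K_{r+1}) is achieved by the complete r-partite Turán graph T(n, r) with parts as balanced as possible, and is at most (1 − 1/r) · n^2/2. For r = 8, n = 384: the density bound is (7/8) · 147456/2 = 64512. Since 8 ∣ 384, the Turán graph T(384, 8) has parts of equal size 48, and its edge count e(T(384, 8)) = 64512 attains the density bound exactly.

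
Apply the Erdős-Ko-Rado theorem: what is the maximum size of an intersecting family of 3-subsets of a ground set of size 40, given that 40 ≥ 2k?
max |F| = C(39, 2) = 741

Erdős-Ko-Rado (1961): when n ≥ 2k, max |F| = C(n−1, k−1). The bound is attained by the star {A : i ∈ A} for any fixed i ∈ [n]. Here C(40−1, 3−1) = C(39, 2) = 741.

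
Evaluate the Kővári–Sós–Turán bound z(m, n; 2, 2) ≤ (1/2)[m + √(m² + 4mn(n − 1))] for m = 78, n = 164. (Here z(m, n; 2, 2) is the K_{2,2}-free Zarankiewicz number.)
z(78, 164; 2, 2) ≤ (1/2)[78 + √(78² + 4·78·164·163)] = (1/2)[78 + √8346468] = 1483.5127

Kővári–Sós–Turán: let r_1, ..., r_78 be the row sums and z = Σ r_i the total number of 1s. Each pair of columns can share at most one row with both entries 1 (else a 2×2 all-ones block appears), so Σ_i C(r_i, 2) ≤ C(164, 2) = 13366. By convexity Σ_i C(r_i, 2) ≥ 78·C(z/78, 2) = z(z − 78)/(2·78), giving z² − 78z − 78·164·163 ≤ 0 and hence z ≤ (1/2)[78 + √(6084 + 4·2085096)] = (1/2)[78 + √8346468] ≈ (1/2)(78 + 2889.0254) = 1483.5127.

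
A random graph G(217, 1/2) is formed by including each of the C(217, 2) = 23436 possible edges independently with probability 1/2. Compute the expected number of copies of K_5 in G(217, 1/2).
E[# K_5] = C(217, 5) · (1/2)^C(5, 2) = 3827930778 / 2^10 = 1913965389/512 ≈ 3738213.650391

For each 5-subset S of vertices (there are C(217, 5) = 3827930778 such S), let X_S = 1 if S induces a K_5 (all C(5, 2) = 10 edges present). Then P(X_S = 1) = (1/2)^10 = 1/1024. By linearity of expectation, E[# K_5] = C(217, 5) · (1/2)^10 = 3827930778 / 1024 = 1913965389/512 ≈ 3738213.650391.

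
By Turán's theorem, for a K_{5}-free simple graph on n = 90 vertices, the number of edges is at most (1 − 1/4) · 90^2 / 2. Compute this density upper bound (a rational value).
Turán density bound = (3/4) · 90^2/2 = 6075/2 ≈ 3037.5

Turán's theorem: ex(n, K_{r+1}) is achieved by the complete r-partite Turán graph T(n, r) with parts as balanced as possible, and is at most (1 − 1/r) · n^2/2. For r = 4, n = 90: the density bound is (3/4) · 8100/2 = 6075/2 ≈ 3037.5. The integer-valued extremum is e(T(90, 4)) = 3037, which is strictly less than the density bound 6075/2 since 4 ∤ 90 (the parts of T(90, 4) cannot all be equal).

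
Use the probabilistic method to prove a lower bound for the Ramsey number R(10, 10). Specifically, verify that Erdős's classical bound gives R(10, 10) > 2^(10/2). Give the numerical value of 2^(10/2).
2^(10/2) = 32; so R(10, 10) > 32

Colour each edge of K_n uniformly at random with red/blue. The expected number of monochromatic K_10 is C(n, 10) · 2 · 2^(−C(10,2)). If C(n, 10) · 2^(1 − C(10,2)) < 1, then with positive probability no monochromatic K_10 exists, so R(10, 10) > n. The standard estimate C(n, 10) ≤ n^10/10! shows this inequality holds whenever n ≤ 2^(10/2) (since 10! · 2^(C(10,2) − 1) > 2^(10^2/2) ≥ n^10). Hence R(10, 10) > 2^(10/2) = 32.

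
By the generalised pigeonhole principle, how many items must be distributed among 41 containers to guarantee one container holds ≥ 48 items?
n = (48 − 1)·41 + 1 = 1928

By the generalised pigeonhole principle, to guarantee some box contains ≥ r objects we need more than (r − 1) · k objects total. Threshold: n = (r − 1) · k + 1. With r = 48 and k = 41: n = 47 · 41 + 1 = 1927 + 1 = 1928. For n = 1927 = 47 · 41, we can put exactly 47 objects in every box, avoiding 48 in any single one — so 1928 is tight.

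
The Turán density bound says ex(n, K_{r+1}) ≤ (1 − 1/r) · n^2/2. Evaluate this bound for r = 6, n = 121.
Turán density bound = (5/6) · 121^2/2 = 73205/12 ≈ 6100.4167

Turán's theorem: ex(n, K_{r+1}) is achieved by the complete r-partite Turán graph T(n, r) with parts as balanced as possible, and is at most (1 − 1/r) · n^2/2. For r = 6, n = 121: the density bound is (5/6) · 14641/2 = 73205/12 ≈ 6100.4167. The integer-valued extremum is e(T(121, 6)) = 6100, which is strictly less than the density bound 73205/12 since 6 ∤ 121 (the parts of T(121, 6) cannot all be equal).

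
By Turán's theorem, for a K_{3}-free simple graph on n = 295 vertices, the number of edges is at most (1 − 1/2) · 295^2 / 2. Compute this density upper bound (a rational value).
Turán density bound = (1/2) · 295^2/2 = 87025/4 ≈ 21756.25

Turán's theorem: ex(n, K_{r+1}) is achieved by the complete r-partite Turán graph T(n, r) with parts as balanced as possible, and is at most (1 − 1/r) · n^2/2. For r = 2, n = 295: the density bound is (1/2) · 87025/2 = 87025/4 ≈ 21756.25. The integer-valued extremum is e(T(295, 2)) = 21756, which is strictly less than the density bound 87025/4 since 2 ∤ 295 (the parts of T(295, 2) cannot all be equal).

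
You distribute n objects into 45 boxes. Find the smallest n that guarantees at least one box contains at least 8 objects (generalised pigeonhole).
n = (8 − 1)·45 + 1 = 316

By the generalised pigeonhole principle, to guarantee some box contains ≥ r objects we need more than (r − 1) · k objects total. Threshold: n = (r − 1) · k + 1. With r = 8 and k = 45: n = 7 · 45 + 1 = 315 + 1 = 316. For n = 315 = 7 · 45, we can put exactly 7 objects in every box, avoiding 8 in any single one — so 316 is tight.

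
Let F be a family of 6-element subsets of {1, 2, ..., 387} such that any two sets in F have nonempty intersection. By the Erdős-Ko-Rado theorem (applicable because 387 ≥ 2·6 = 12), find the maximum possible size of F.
max |F| = C(386, 5) = 69576110912

Erdős-Ko-Rado (1961): when n ≥ 2k, max |F| = C(n−1, k−1). The bound is attained by the star {A : i ∈ A} for any fixed i ∈ [n]. Here C(387−1, 6−1) = C(386, 5) = 69576110912.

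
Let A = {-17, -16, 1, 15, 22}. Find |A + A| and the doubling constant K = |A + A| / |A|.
K = |A + A| / |A| = 15/5 = 3

Enumerate A + A = {a + b : a, b ∈ A}. With |A| = 5, there are |A|^2 = 25 ordered sum pairs; collecting distinct values, A + A = {-34, -33, -32, -16, -15, -2, -1, 2, 5, 6, 16, 23, 30, 37, 44}, so |A + A| = 15. Thus K = 15/5 = 3. For comparison, the minimum possible |A + A| over all 5-element sets is 2·5 − 1 = 9 (so min K = 9/5), attained only by arithmetic progressions.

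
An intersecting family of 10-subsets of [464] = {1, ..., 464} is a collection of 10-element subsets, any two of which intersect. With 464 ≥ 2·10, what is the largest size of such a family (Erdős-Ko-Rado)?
max |F| = C(463, 9) = 2491662945612205365

The Erdős-Ko-Rado theorem states: for n ≥ 2k, an intersecting family of k-subsets of an n-element set has size at most C(n − 1, k − 1), with equality for 'star' families {A ⊆ [n] : |A| = k, i ∈ A} (fix an element i). For n = 464, k = 10: C(463, 9) = 2491662945612205365.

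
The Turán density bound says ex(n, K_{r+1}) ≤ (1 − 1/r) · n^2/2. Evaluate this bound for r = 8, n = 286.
Turán density bound = (7/8) · 286^2/2 = 143143/4 ≈ 35785.75

Turán's theorem: ex(n, K_{r+1}) is achieved by the complete r-partite Turán graph T(n, r) with parts as balanced as possible, and is at most (1 − 1/r) · n^2/2. For r = 8, n = 286: the density bound is (7/8) · 81796/2 = 143143/4 ≈ 35785.75. The integer-valued extremum is e(T(286, 8)) = 35785, which is strictly less than the density bound 143143/4 since 8 ∤ 286 (the parts of T(286, 8) cannot all be equal).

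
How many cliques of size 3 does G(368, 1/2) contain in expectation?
E[# K_3] = C(368, 3) · (1/2)^C(3, 2) = 8238416 / 2^3 = 1029802

For each 3-subset S of vertices (there are C(368, 3) = 8238416 such S), let X_S = 1 if S induces a K_3 (all C(3, 2) = 3 edges present). Then P(X_S = 1) = (1/2)^3 = 1/8. By linearity of expectation, E[# K_3] = C(368, 3) · (1/2)^3 = 8238416 / 8 = 1029802.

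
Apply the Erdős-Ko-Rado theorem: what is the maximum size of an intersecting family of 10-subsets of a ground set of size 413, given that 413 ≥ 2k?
max |F| = C(412, 9) = 863177604710689620

The Erdős-Ko-Rado theorem states: for n ≥ 2k, an intersecting family of k-subsets of an n-element set has size at most C(n − 1, k − 1), with equality for 'star' families {A ⊆ [n] : |A| = k, i ∈ A} (fix an element i). For n = 413, k = 10: C(412, 9) = 863177604710689620.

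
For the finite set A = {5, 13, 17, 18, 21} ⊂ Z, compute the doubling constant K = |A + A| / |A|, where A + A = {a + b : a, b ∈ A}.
K = |A + A| / |A| = 13/5

Enumerate A + A = {a + b : a, b ∈ A}. With |A| = 5, there are |A|^2 = 25 ordered sum pairs; collecting distinct values, A + A = {10, 18, 22, 23, 26, 30, 31, 34, 35, 36, 38, 39, 42}, so |A + A| = 13. Thus K = 13/5. For comparison, the minimum possible |A + A| over all 5-element sets is 2·5 − 1 = 9 (so min K = 9/5), attained only by arithmetic progressions.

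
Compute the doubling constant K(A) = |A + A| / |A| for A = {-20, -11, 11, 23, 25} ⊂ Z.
K = |A + A| / |A| = 15/5 = 3

Enumerate A + A = {a + b : a, b ∈ A}. With |A| = 5, there are |A|^2 = 25 ordered sum pairs; collecting distinct values, A + A = {-40, -31, -22, -9, 0, 3, 5, 12, 14, 22, 34, 36, 46, 48, 50}, so |A + A| = 15. Thus K = 15/5 = 3. For comparison, the minimum possible |A + A| over all 5-element sets is 2·5 − 1 = 9 (so min K = 9/5), attained only by arithmetic progressions.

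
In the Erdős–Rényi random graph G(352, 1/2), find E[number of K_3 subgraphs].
E[# K_3] = C(352, 3) · (1/2)^C(3, 2) = 7207200 / 2^3 = 900900

For each 3-subset S of vertices (there are C(352, 3) = 7207200 such S), let X_S = 1 if S induces a K_3 (all C(3, 2) = 3 edges present). Then P(X_S = 1) = (1/2)^3 = 1/8. By linearity of expectation, E[# K_3] = C(352, 3) · (1/2)^3 = 7207200 / 8 = 900900.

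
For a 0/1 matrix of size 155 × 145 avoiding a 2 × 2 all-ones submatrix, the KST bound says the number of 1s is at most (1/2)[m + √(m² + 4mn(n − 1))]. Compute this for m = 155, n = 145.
z(155, 145; 2, 2) ≤ (1/2)[155 + √(155² + 4·155·145·144)] = (1/2)[155 + √12969625] = 1878.1683

Kővári–Sós–Turán: let r_1, ..., r_155 be the row sums and z = Σ r_i the total number of 1s. Each pair of columns can share at most one row with both entries 1 (else a 2×2 all-ones block appears), so Σ_i C(r_i, 2) ≤ C(145, 2) = 10440. By convexity Σ_i C(r_i, 2) ≥ 155·C(z/155, 2) = z(z − 155)/(2·155), giving z² − 155z − 155·145·144 ≤ 0 and hence z ≤ (1/2)[155 + √(24025 + 4·3236400)] = (1/2)[155 + √12969625] ≈ (1/2)(155 + 3601.3366) = 1878.1683.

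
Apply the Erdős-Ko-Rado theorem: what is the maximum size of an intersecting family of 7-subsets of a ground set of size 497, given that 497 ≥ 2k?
max |F| = C(496, 6) = 20062028456184

The Erdős-Ko-Rado theorem states: for n ≥ 2k, an intersecting family of k-subsets of an n-element set has size at most C(n − 1, k − 1), with equality for 'star' families {A ⊆ [n] : |A| = k, i ∈ A} (fix an element i). For n = 497, k = 7: C(496, 6) = 20062028456184.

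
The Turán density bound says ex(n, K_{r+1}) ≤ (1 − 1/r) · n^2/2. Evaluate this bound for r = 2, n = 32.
Turán density bound = (1/2) · 32^2/2 = 256

Turán's theorem: ex(n, K_{r+1}) is achieved by the complete r-partite Turán graph T(n, r) with parts as balanced as possible, and is at most (1 − 1/r) · n^2/2. For r = 2, n = 32: the density bound is (1/2) · 1024/2 = 256. Since 2 ∣ 32, the Turán graph T(32, 2) has parts of equal size 16, and its edge count e(T(32, 2)) = 256 attains the density bound exactly.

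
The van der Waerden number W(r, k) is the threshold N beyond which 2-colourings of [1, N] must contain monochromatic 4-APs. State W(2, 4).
W(2, 4) = 35

W(2, 4) = 35. The lower bound W(2, 4) > 34 comes from an explicit good 2-colouring of [1, 34]; the upper bound W(2, 4) ≤ 35 was verified by exhaustive search over 2-colourings of [1, 35].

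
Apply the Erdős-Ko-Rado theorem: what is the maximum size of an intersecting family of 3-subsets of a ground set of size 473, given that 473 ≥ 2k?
max |F| = C(472, 2) = 111156

The Erdős-Ko-Rado theorem states: for n ≥ 2k, an intersecting family of k-subsets of an n-element set has size at most C(n − 1, k − 1), with equality for 'star' families {A ⊆ [n] : |A| = k, i ∈ A} (fix an element i). For n = 473, k = 3: C(472, 2) = 111156.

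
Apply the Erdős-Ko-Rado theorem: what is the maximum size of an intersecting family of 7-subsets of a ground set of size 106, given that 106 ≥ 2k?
max |F| = C(105, 6) = 1609344100

The Erdős-Ko-Rado theorem states: for n ≥ 2k, an intersecting family of k-subsets of an n-element set has size at most C(n − 1, k − 1), with equality for 'star' families {A ⊆ [n] : |A| = k, i ∈ A} (fix an element i). For n = 106, k = 7: C(105, 6) = 1609344100.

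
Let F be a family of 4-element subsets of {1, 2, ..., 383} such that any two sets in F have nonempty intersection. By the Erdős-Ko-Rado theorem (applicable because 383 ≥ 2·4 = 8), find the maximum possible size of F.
max |F| = C(382, 3) = 9217660

The Erdős-Ko-Rado theorem states: for n ≥ 2k, an intersecting family of k-subsets of an n-element set has size at most C(n − 1, k − 1), with equality for 'star' families {A ⊆ [n] : |A| = k, i ∈ A} (fix an element i). For n = 383, k = 4: C(382, 3) = 9217660.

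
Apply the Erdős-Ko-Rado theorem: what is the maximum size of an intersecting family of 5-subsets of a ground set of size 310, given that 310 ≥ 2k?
max |F| = C(309, 4) = 372527001

The Erdős-Ko-Rado theorem states: for n ≥ 2k, an intersecting family of k-subsets of an n-element set has size at most C(n − 1, k − 1), with equality for 'star' families {A ⊆ [n] : |A| = k, i ∈ A} (fix an element i). For n = 310, k = 5: C(309, 4) = 372527001.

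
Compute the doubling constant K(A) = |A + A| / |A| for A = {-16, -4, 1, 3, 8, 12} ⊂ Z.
K = |A + A| / |A| = 19/6

Enumerate A + A = {a + b : a, b ∈ A}. With |A| = 6, there are |A|^2 = 36 ordered sum pairs; collecting distinct values, A + A = {-32, -20, -15, -13, -8, -4, -3, -1, 2, 4, 6, 8, 9, 11, 13, 15, 16, 20, 24}, so |A + A| = 19. Thus K = 19/6. For comparison, the minimum possible |A + A| over all 6-element sets is 2·6 − 1 = 11 (so min K = 11/6), attained only by arithmetic progressions.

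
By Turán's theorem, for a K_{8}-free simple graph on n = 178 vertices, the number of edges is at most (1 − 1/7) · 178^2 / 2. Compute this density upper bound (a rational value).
Turán density bound = (6/7) · 178^2/2 = 95052/7 ≈ 13578.8571

Turán's theorem: ex(n, K_{r+1}) is achieved by the complete r-partite Turán graph T(n, r) with parts as balanced as possible, and is at most (1 − 1/r) · n^2/2. For r = 7, n = 178: the density bound is (6/7) · 31684/2 = 95052/7 ≈ 13578.8571. The integer-valued extremum is e(T(178, 7)) = 13578, which is strictly less than the density bound 95052/7 since 7 ∤ 178 (the parts of T(178, 7) cannot all be equal).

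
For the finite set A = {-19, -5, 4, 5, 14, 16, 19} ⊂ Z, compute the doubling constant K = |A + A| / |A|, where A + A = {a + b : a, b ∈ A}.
K = |A + A| / |A| = 26/7

Enumerate A + A = {a + b : a, b ∈ A}. With |A| = 7, there are |A|^2 = 49 ordered sum pairs; collecting distinct values, A + A = {-38, -24, -15, -14, -10, -5, -3, -1, 0, 8, 9, 10, 11, 14, 18, 19, 20, 21, 23, 24, 28, 30, 32, 33, 35, 38}, so |A + A| = 26. Thus K = 26/7. For comparison, the minimum possible |A + A| over all 7-element sets is 2·7 − 1 = 13 (so min K = 13/7), attained only by arithmetic progressions.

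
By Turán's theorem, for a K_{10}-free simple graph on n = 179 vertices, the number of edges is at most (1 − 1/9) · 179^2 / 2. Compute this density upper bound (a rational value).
Turán density bound = (8/9) · 179^2/2 = 128164/9 ≈ 14240.4444

Turán's theorem: ex(n, K_{r+1}) is achieved by the complete r-partite Turán graph T(n, r) with parts as balanced as possible, and is at most (1 − 1/r) · n^2/2. For r = 9, n = 179: the density bound is (8/9) · 32041/2 = 128164/9 ≈ 14240.4444. The integer-valued extremum is e(T(179, 9)) = 14240, which is strictly less than the density bound 128164/9 since 9 ∤ 179 (the parts of T(179, 9) cannot all be equal).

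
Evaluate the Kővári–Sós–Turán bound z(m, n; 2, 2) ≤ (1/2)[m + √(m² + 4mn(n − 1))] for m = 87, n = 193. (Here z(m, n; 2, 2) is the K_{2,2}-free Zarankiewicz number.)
z(87, 193; 2, 2) ≤ (1/2)[87 + √(87² + 4·87·193·192)] = (1/2)[87 + √12903057] = 1839.5413

Kővári–Sós–Turán: let r_1, ..., r_87 be the row sums and z = Σ r_i the total number of 1s. Each pair of columns can share at most one row with both entries 1 (else a 2×2 all-ones block appears), so Σ_i C(r_i, 2) ≤ C(193, 2) = 18528. By convexity Σ_i C(r_i, 2) ≥ 87·C(z/87, 2) = z(z − 87)/(2·87), giving z² − 87z − 87·193·192 ≤ 0 and hence z ≤ (1/2)[87 + √(7569 + 4·3223872)] = (1/2)[87 + √12903057] ≈ (1/2)(87 + 3592.0825) = 1839.5413.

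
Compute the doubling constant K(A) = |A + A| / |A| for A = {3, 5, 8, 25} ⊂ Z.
K = |A + A| / |A| = 10/4 = 5/2

Enumerate A + A = {a + b : a, b ∈ A}. With |A| = 4, there are |A|^2 = 16 ordered sum pairs; collecting distinct values, A + A = {6, 8, 10, 11, 13, 16, 28, 30, 33, 50}, so |A + A| = 10. Thus K = 10/4 = 5/2. For comparison, the minimum possible |A + A| over all 4-element sets is 2·4 − 1 = 7 (so min K = 7/4), attained only by arithmetic progressions.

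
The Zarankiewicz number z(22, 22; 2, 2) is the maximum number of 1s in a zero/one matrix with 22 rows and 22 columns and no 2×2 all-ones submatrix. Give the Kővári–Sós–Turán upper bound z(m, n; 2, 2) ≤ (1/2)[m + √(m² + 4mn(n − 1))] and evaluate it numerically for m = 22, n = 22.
z(22, 22; 2, 2) ≤ (1/2)[22 + √(22² + 4·22·22·21)] = (1/2)[22 + √41140] = 112.415

Kővári–Sós–Turán: let r_1, ..., r_22 be the row sums and z = Σ r_i the total number of 1s. Each pair of columns can share at most one row with both entries 1 (else a 2×2 all-ones block appears), so Σ_i C(r_i, 2) ≤ C(22, 2) = 231. By convexity Σ_i C(r_i, 2) ≥ 22·C(z/22, 2) = z(z − 22)/(2·22), giving z² − 22z − 22·22·21 ≤ 0 and hence z ≤ (1/2)[22 + √(484 + 4·10164)] = (1/2)[22 + √41140] ≈ (1/2)(22 + 202.83) = 112.415.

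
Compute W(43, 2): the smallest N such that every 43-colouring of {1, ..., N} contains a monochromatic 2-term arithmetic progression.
W(43, 2) = 43 + 1 = 44

A 2-term AP is any pair of integers, so a monochromatic 2-AP exists iff some colour is used at least twice. With 43 colours, the colouring i ↦ i on {1, ..., 43} uses each colour once, avoiding any monochromatic pair, so W(43, 2) > 43. For {1, ..., 44}, pigeonhole forces two integers of the same colour, which form a monochromatic 2-AP. Hence W(43, 2) = 44.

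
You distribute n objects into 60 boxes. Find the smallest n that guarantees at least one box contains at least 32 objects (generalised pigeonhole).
n = (32 − 1)·60 + 1 = 1861

By the generalised pigeonhole principle, to guarantee some box contains ≥ r objects we need more than (r − 1) · k objects total. Threshold: n = (r − 1) · k + 1. With r = 32 and k = 60: n = 31 · 60 + 1 = 1860 + 1 = 1861. For n = 1860 = 31 · 60, we can put exactly 31 objects in every box, avoiding 32 in any single one — so 1861 is tight.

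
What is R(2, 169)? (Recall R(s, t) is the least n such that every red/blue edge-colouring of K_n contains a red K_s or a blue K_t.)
R(2, 169) = 169

R(2, k) = k for all k ≥ 2: in a 2-colouring of K_k, either some edge is red (a red K_2) or all edges are blue (a blue K_k). And K_{168} coloured all-blue has no blue K_169, so R(2, 169) > 168. Hence R(2, 169) = 169.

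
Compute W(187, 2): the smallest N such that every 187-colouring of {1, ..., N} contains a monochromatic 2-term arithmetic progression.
W(187, 2) = 187 + 1 = 188

A 2-term AP is any pair of integers, so a monochromatic 2-AP exists iff some colour is used at least twice. With 187 colours, the colouring i ↦ i on {1, ..., 187} uses each colour once, avoiding any monochromatic pair, so W(187, 2) > 187. For {1, ..., 188}, pigeonhole forces two integers of the same colour, which form a monochromatic 2-AP. Hence W(187, 2) = 188.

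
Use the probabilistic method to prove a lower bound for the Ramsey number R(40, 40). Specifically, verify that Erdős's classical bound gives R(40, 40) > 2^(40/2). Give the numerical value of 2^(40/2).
2^(40/2) = 1048576; so R(40, 40) > 1048576

Colour each edge of K_n uniformly at random with red/blue. The expected number of monochromatic K_40 is C(n, 40) · 2 · 2^(−C(40,2)). If C(n, 40) · 2^(1 − C(40,2)) < 1, then with positive probability no monochromatic K_40 exists, so R(40, 40) > n. The standard estimate C(n, 40) ≤ n^40/40! shows this inequality holds whenever n ≤ 2^(40/2) (since 40! · 2^(C(40,2) − 1) > 2^(40^2/2) ≥ n^40). Hence R(40, 40) > 2^(40/2) = 1048576.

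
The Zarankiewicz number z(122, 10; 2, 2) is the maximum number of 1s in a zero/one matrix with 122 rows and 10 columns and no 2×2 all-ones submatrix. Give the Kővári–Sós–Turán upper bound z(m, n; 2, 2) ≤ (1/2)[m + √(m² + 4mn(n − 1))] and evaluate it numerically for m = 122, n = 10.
z(122, 10; 2, 2) ≤ (1/2)[122 + √(122² + 4·122·10·9)] = (1/2)[122 + √58804] = 182.2477

Kővári–Sós–Turán: let r_1, ..., r_122 be the row sums and z = Σ r_i the total number of 1s. Each pair of columns can share at most one row with both entries 1 (else a 2×2 all-ones block appears), so Σ_i C(r_i, 2) ≤ C(10, 2) = 45. By convexity Σ_i C(r_i, 2) ≥ 122·C(z/122, 2) = z(z − 122)/(2·122), giving z² − 122z − 122·10·9 ≤ 0 and hence z ≤ (1/2)[122 + √(14884 + 4·10980)] = (1/2)[122 + √58804] ≈ (1/2)(122 + 242.4954) = 182.2477.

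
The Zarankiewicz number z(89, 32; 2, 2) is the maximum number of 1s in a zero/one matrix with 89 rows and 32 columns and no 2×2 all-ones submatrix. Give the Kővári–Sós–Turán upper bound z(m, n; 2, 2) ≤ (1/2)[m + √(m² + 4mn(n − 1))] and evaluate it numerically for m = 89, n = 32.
z(89, 32; 2, 2) ≤ (1/2)[89 + √(89² + 4·89·32·31)] = (1/2)[89 + √361073] = 344.9468

Kővári–Sós–Turán: let r_1, ..., r_89 be the row sums and z = Σ r_i the total number of 1s. Each pair of columns can share at most one row with both entries 1 (else a 2×2 all-ones block appears), so Σ_i C(r_i, 2) ≤ C(32, 2) = 496. By convexity Σ_i C(r_i, 2) ≥ 89·C(z/89, 2) = z(z − 89)/(2·89), giving z² − 89z − 89·32·31 ≤ 0 and hence z ≤ (1/2)[89 + √(7921 + 4·88288)] = (1/2)[89 + √361073] ≈ (1/2)(89 + 600.8935) = 344.9468.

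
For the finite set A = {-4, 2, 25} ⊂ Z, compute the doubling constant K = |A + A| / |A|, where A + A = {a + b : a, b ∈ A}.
K = |A + A| / |A| = 6/3 = 2

Enumerate A + A = {a + b : a, b ∈ A}. With |A| = 3, there are |A|^2 = 9 ordered sum pairs; collecting distinct values, A + A = {-8, -2, 4, 21, 27, 50}, so |A + A| = 6. Thus K = 6/3 = 2. For comparison, the minimum possible |A + A| over all 3-element sets is 2·3 − 1 = 5 (so min K = 5/3), attained only by arithmetic progressions.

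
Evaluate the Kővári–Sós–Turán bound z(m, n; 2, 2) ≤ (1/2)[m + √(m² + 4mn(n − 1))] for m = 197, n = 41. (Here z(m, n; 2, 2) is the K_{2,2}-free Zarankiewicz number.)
z(197, 41; 2, 2) ≤ (1/2)[197 + √(197² + 4·197·41·40)] = (1/2)[197 + √1331129] = 675.3728

Kővári–Sós–Turán: let r_1, ..., r_197 be the row sums and z = Σ r_i the total number of 1s. Each pair of columns can share at most one row with both entries 1 (else a 2×2 all-ones block appears), so Σ_i C(r_i, 2) ≤ C(41, 2) = 820. By convexity Σ_i C(r_i, 2) ≥ 197·C(z/197, 2) = z(z − 197)/(2·197), giving z² − 197z − 197·41·40 ≤ 0 and hence z ≤ (1/2)[197 + √(38809 + 4·323080)] = (1/2)[197 + √1331129] ≈ (1/2)(197 + 1153.7456) = 675.3728.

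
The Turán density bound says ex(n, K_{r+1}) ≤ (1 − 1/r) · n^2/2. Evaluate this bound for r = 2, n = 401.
Turán density bound = (1/2) · 401^2/2 = 160801/4 ≈ 40200.25

Turán's theorem: ex(n, K_{r+1}) is achieved by the complete r-partite Turán graph T(n, r) with parts as balanced as possible, and is at most (1 − 1/r) · n^2/2. For r = 2, n = 401: the density bound is (1/2) · 160801/2 = 160801/4 ≈ 40200.25. The integer-valued extremum is e(T(401, 2)) = 40200, which is strictly less than the density bound 160801/4 since 2 ∤ 401 (the parts of T(401, 2) cannot all be equal).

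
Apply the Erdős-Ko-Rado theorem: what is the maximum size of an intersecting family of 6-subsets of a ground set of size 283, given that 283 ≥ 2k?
max |F| = C(282, 5) = 14341058676

Erdős-Ko-Rado (1961): when n ≥ 2k, max |F| = C(n−1, k−1). The bound is attained by the star {A : i ∈ A} for any fixed i ∈ [n]. Here C(283−1, 6−1) = C(282, 5) = 14341058676.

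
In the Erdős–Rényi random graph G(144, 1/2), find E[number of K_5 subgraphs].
E[# K_5] = C(144, 5) · (1/2)^C(5, 2) = 481008528 / 2^10 = 30063033/64 = 469734.890625

For each 5-subset S of vertices (there are C(144, 5) = 481008528 such S), let X_S = 1 if S induces a K_5 (all C(5, 2) = 10 edges present). Then P(X_S = 1) = (1/2)^10 = 1/1024. By linearity of expectation, E[# K_5] = C(144, 5) · (1/2)^10 = 481008528 / 1024 = 30063033/64 = 469734.890625.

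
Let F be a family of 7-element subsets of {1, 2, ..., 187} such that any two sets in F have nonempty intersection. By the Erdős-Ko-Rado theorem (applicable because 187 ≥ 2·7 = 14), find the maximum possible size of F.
max |F| = C(186, 6) = 53011617022

Erdős-Ko-Rado (1961): when n ≥ 2k, max |F| = C(n−1, k−1). The bound is attained by the star {A : i ∈ A} for any fixed i ∈ [n]. Here C(187−1, 7−1) = C(186, 6) = 53011617022.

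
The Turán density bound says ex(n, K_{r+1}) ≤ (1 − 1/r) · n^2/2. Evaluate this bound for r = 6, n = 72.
Turán density bound = (5/6) · 72^2/2 = 2160

Turán's theorem: ex(n, K_{r+1}) is achieved by the complete r-partite Turán graph T(n, r) with parts as balanced as possible, and is at most (1 − 1/r) · n^2/2. For r = 6, n = 72: the density bound is (5/6) · 5184/2 = 2160. Since 6 ∣ 72, the Turán graph T(72, 6) has parts of equal size 12, and its edge count e(T(72, 6)) = 2160 attains the density bound exactly.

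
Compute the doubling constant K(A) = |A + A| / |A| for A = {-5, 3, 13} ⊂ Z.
K = |A + A| / |A| = 6/3 = 2

Enumerate A + A = {a + b : a, b ∈ A}. With |A| = 3, there are |A|^2 = 9 ordered sum pairs; collecting distinct values, A + A = {-10, -2, 6, 8, 16, 26}, so |A + A| = 6. Thus K = 6/3 = 2. For comparison, the minimum possible |A + A| over all 3-element sets is 2·3 − 1 = 5 (so min K = 5/3), attained only by arithmetic progressions.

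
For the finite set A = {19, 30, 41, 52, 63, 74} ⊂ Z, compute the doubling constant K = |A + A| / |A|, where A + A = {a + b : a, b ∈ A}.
K = |A + A| / |A| = 11/6

Enumerate A + A = {a + b : a, b ∈ A}. With |A| = 6, there are |A|^2 = 36 ordered sum pairs; collecting distinct values, A + A = {38, 49, 60, 71, 82, 93, 104, 115, 126, 137, 148}, so |A + A| = 11. Thus K = 11/6. Here |A + A| = 2|A| − 1 = 11, the minimum possible — so K = 11/6 is minimal, which holds iff A is an arithmetic progression.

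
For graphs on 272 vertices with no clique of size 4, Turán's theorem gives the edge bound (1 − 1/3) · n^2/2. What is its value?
Turán density bound = (2/3) · 272^2/2 = 73984/3 ≈ 24661.3333

Turán's theorem: ex(n, K_{r+1}) is achieved by the complete r-partite Turán graph T(n, r) with parts as balanced as possible, and is at most (1 − 1/r) · n^2/2. For r = 3, n = 272: the density bound is (2/3) · 73984/2 = 73984/3 ≈ 24661.3333. The integer-valued extremum is e(T(272, 3)) = 24661, which is strictly less than the density bound 73984/3 since 3 ∤ 272 (the parts of T(272, 3) cannot all be equal).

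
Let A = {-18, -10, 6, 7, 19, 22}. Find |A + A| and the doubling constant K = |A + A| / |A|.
K = |A + A| / |A| = 20/6 = 10/3

Enumerate A + A = {a + b : a, b ∈ A}. With |A| = 6, there are |A|^2 = 36 ordered sum pairs; collecting distinct values, A + A = {-36, -28, -20, -12, -11, -4, -3, 1, 4, 9, 12, 13, 14, 25, 26, 28, 29, 38, 41, 44}, so |A + A| = 20. Thus K = 20/6 = 10/3. For comparison, the minimum possible |A + A| over all 6-element sets is 2·6 − 1 = 11 (so min K = 11/6), attained only by arithmetic progressions.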